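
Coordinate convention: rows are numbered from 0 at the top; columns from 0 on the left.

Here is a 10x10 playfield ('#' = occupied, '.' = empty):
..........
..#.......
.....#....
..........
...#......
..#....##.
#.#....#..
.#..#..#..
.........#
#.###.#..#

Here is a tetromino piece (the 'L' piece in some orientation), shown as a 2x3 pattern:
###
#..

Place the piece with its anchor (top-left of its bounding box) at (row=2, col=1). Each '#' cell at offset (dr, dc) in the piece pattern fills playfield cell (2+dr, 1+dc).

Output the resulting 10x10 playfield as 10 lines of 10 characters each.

Fill (2+0,1+0) = (2,1)
Fill (2+0,1+1) = (2,2)
Fill (2+0,1+2) = (2,3)
Fill (2+1,1+0) = (3,1)

Answer: ..........
..#.......
.###.#....
.#........
...#......
..#....##.
#.#....#..
.#..#..#..
.........#
#.###.#..#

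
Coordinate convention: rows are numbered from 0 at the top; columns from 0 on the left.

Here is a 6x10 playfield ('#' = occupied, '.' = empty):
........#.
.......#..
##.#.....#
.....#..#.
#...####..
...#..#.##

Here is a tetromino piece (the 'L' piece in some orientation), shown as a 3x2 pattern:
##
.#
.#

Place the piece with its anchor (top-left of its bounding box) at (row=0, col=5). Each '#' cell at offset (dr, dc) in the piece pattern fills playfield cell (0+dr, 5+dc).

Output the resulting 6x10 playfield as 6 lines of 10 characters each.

Answer: .....##.#.
......##..
##.#..#..#
.....#..#.
#...####..
...#..#.##

Derivation:
Fill (0+0,5+0) = (0,5)
Fill (0+0,5+1) = (0,6)
Fill (0+1,5+1) = (1,6)
Fill (0+2,5+1) = (2,6)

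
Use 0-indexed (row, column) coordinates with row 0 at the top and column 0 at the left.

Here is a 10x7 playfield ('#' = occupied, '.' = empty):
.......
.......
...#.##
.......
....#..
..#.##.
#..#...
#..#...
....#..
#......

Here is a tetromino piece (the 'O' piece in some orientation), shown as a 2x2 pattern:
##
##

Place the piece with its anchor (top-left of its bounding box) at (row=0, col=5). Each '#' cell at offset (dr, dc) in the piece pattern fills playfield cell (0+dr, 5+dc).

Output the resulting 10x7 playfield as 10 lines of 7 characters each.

Answer: .....##
.....##
...#.##
.......
....#..
..#.##.
#..#...
#..#...
....#..
#......

Derivation:
Fill (0+0,5+0) = (0,5)
Fill (0+0,5+1) = (0,6)
Fill (0+1,5+0) = (1,5)
Fill (0+1,5+1) = (1,6)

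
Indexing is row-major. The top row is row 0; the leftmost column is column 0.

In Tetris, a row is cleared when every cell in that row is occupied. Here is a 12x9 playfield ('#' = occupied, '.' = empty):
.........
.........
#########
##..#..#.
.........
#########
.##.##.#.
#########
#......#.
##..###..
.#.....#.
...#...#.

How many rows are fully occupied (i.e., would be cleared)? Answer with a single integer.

Check each row:
  row 0: 9 empty cells -> not full
  row 1: 9 empty cells -> not full
  row 2: 0 empty cells -> FULL (clear)
  row 3: 5 empty cells -> not full
  row 4: 9 empty cells -> not full
  row 5: 0 empty cells -> FULL (clear)
  row 6: 4 empty cells -> not full
  row 7: 0 empty cells -> FULL (clear)
  row 8: 7 empty cells -> not full
  row 9: 4 empty cells -> not full
  row 10: 7 empty cells -> not full
  row 11: 7 empty cells -> not full
Total rows cleared: 3

Answer: 3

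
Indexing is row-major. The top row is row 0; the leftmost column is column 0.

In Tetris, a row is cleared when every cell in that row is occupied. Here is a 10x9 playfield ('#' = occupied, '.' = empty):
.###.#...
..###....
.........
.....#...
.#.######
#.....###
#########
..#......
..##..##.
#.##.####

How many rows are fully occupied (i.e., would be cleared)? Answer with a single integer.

Answer: 1

Derivation:
Check each row:
  row 0: 5 empty cells -> not full
  row 1: 6 empty cells -> not full
  row 2: 9 empty cells -> not full
  row 3: 8 empty cells -> not full
  row 4: 2 empty cells -> not full
  row 5: 5 empty cells -> not full
  row 6: 0 empty cells -> FULL (clear)
  row 7: 8 empty cells -> not full
  row 8: 5 empty cells -> not full
  row 9: 2 empty cells -> not full
Total rows cleared: 1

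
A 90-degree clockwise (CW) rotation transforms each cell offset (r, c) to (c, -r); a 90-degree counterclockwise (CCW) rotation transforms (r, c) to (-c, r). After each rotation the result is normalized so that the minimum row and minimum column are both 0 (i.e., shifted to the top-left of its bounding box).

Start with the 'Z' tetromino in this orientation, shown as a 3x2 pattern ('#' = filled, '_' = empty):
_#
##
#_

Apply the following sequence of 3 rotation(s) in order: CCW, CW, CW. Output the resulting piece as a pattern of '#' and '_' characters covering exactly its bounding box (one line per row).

Answer: ##_
_##

Derivation:
Start:
_#
##
#_
After rotation 1 (CCW):
##_
_##
After rotation 2 (CW):
_#
##
#_
After rotation 3 (CW):
##_
_##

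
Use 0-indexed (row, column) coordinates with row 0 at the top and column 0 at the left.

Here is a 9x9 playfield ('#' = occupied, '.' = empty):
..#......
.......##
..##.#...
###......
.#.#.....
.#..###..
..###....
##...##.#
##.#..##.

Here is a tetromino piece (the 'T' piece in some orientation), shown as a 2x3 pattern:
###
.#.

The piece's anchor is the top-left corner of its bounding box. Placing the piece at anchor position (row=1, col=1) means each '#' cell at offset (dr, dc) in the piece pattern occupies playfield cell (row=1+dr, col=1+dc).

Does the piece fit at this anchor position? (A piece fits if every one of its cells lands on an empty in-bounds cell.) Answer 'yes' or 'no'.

Check each piece cell at anchor (1, 1):
  offset (0,0) -> (1,1): empty -> OK
  offset (0,1) -> (1,2): empty -> OK
  offset (0,2) -> (1,3): empty -> OK
  offset (1,1) -> (2,2): occupied ('#') -> FAIL
All cells valid: no

Answer: no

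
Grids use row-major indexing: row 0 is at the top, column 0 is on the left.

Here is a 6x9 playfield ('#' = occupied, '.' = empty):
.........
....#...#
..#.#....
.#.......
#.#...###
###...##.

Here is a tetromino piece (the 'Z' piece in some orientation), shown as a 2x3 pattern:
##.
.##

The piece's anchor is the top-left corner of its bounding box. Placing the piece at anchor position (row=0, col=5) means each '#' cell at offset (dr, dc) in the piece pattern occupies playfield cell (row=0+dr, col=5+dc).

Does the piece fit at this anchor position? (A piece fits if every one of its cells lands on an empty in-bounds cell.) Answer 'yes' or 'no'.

Check each piece cell at anchor (0, 5):
  offset (0,0) -> (0,5): empty -> OK
  offset (0,1) -> (0,6): empty -> OK
  offset (1,1) -> (1,6): empty -> OK
  offset (1,2) -> (1,7): empty -> OK
All cells valid: yes

Answer: yes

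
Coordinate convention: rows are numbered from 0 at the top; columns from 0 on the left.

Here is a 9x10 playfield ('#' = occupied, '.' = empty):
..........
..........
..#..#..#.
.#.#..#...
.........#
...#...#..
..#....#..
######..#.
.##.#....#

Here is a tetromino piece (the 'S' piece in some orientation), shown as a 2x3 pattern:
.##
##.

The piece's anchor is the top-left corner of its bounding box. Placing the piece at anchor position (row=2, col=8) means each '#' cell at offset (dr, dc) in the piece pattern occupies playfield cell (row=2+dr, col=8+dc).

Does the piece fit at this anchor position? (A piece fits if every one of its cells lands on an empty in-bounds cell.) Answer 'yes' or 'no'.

Answer: no

Derivation:
Check each piece cell at anchor (2, 8):
  offset (0,1) -> (2,9): empty -> OK
  offset (0,2) -> (2,10): out of bounds -> FAIL
  offset (1,0) -> (3,8): empty -> OK
  offset (1,1) -> (3,9): empty -> OK
All cells valid: no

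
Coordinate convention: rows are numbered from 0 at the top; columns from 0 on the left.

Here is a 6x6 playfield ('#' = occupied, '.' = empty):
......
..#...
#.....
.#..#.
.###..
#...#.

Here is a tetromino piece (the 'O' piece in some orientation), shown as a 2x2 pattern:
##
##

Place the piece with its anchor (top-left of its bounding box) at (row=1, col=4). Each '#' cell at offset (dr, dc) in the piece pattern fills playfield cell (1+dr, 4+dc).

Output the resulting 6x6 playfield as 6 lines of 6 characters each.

Fill (1+0,4+0) = (1,4)
Fill (1+0,4+1) = (1,5)
Fill (1+1,4+0) = (2,4)
Fill (1+1,4+1) = (2,5)

Answer: ......
..#.##
#...##
.#..#.
.###..
#...#.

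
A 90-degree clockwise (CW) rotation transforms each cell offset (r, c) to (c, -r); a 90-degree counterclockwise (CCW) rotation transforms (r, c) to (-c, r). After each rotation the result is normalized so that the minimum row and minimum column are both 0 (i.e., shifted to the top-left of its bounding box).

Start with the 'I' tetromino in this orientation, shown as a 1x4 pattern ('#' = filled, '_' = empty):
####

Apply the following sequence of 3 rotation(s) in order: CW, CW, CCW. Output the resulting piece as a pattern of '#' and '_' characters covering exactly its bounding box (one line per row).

Answer: #
#
#
#

Derivation:
Start:
####
After rotation 1 (CW):
#
#
#
#
After rotation 2 (CW):
####
After rotation 3 (CCW):
#
#
#
#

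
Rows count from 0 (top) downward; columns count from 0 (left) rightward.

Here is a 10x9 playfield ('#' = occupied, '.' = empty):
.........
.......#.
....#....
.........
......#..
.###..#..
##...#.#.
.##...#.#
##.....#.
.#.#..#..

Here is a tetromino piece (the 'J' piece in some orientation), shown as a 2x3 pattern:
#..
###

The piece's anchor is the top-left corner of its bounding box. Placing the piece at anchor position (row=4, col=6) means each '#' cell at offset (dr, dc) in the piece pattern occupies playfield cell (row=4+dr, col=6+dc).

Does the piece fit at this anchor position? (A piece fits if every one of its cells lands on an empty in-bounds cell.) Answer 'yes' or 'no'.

Check each piece cell at anchor (4, 6):
  offset (0,0) -> (4,6): occupied ('#') -> FAIL
  offset (1,0) -> (5,6): occupied ('#') -> FAIL
  offset (1,1) -> (5,7): empty -> OK
  offset (1,2) -> (5,8): empty -> OK
All cells valid: no

Answer: no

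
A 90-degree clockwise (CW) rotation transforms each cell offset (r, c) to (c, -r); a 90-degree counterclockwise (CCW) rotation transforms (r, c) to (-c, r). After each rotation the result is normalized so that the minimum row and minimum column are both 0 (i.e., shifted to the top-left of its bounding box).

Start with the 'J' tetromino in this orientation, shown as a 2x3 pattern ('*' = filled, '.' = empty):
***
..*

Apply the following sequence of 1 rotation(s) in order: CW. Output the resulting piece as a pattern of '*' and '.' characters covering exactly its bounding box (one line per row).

Answer: .*
.*
**

Derivation:
Start:
***
..*
After rotation 1 (CW):
.*
.*
**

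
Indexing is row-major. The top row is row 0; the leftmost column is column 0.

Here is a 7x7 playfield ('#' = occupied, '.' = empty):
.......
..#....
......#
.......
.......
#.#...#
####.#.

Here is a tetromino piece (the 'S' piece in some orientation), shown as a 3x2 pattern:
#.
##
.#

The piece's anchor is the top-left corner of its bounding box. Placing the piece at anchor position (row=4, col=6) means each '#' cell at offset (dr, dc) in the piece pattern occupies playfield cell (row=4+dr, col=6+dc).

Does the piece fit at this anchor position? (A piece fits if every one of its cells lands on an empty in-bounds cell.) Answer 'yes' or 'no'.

Check each piece cell at anchor (4, 6):
  offset (0,0) -> (4,6): empty -> OK
  offset (1,0) -> (5,6): occupied ('#') -> FAIL
  offset (1,1) -> (5,7): out of bounds -> FAIL
  offset (2,1) -> (6,7): out of bounds -> FAIL
All cells valid: no

Answer: no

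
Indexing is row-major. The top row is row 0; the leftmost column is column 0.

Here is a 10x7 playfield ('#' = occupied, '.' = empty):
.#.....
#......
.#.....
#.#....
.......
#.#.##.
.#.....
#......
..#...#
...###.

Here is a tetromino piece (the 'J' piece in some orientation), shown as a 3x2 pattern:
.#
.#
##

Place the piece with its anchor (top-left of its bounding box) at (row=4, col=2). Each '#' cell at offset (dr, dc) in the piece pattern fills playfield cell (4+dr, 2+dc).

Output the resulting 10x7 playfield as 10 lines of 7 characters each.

Fill (4+0,2+1) = (4,3)
Fill (4+1,2+1) = (5,3)
Fill (4+2,2+0) = (6,2)
Fill (4+2,2+1) = (6,3)

Answer: .#.....
#......
.#.....
#.#....
...#...
#.####.
.###...
#......
..#...#
...###.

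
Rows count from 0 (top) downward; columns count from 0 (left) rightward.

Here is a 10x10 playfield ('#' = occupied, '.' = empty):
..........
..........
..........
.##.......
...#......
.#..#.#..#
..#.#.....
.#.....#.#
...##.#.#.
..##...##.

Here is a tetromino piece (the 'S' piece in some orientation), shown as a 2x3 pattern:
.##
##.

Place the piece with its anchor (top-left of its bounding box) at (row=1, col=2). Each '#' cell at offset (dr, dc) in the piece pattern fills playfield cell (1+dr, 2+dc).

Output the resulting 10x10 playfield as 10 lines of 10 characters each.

Fill (1+0,2+1) = (1,3)
Fill (1+0,2+2) = (1,4)
Fill (1+1,2+0) = (2,2)
Fill (1+1,2+1) = (2,3)

Answer: ..........
...##.....
..##......
.##.......
...#......
.#..#.#..#
..#.#.....
.#.....#.#
...##.#.#.
..##...##.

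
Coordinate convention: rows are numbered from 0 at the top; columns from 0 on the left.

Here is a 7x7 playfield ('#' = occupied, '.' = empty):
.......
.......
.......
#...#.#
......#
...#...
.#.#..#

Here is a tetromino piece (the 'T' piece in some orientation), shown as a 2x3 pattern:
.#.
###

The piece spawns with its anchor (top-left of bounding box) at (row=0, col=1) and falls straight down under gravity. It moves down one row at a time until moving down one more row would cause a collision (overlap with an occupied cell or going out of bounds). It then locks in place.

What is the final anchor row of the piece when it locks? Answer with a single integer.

Answer: 3

Derivation:
Spawn at (row=0, col=1). Try each row:
  row 0: fits
  row 1: fits
  row 2: fits
  row 3: fits
  row 4: blocked -> lock at row 3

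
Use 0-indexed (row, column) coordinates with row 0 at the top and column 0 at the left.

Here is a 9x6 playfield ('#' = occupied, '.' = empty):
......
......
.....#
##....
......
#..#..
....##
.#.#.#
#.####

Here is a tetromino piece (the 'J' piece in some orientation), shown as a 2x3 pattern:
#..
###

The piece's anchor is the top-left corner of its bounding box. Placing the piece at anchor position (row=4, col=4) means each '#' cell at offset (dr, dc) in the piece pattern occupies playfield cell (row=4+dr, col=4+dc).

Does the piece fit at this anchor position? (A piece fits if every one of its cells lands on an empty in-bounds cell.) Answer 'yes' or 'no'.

Answer: no

Derivation:
Check each piece cell at anchor (4, 4):
  offset (0,0) -> (4,4): empty -> OK
  offset (1,0) -> (5,4): empty -> OK
  offset (1,1) -> (5,5): empty -> OK
  offset (1,2) -> (5,6): out of bounds -> FAIL
All cells valid: no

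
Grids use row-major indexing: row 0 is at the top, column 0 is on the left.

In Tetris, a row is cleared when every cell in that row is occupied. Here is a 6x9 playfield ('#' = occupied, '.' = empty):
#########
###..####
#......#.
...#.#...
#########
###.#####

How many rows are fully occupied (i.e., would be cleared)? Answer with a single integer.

Answer: 2

Derivation:
Check each row:
  row 0: 0 empty cells -> FULL (clear)
  row 1: 2 empty cells -> not full
  row 2: 7 empty cells -> not full
  row 3: 7 empty cells -> not full
  row 4: 0 empty cells -> FULL (clear)
  row 5: 1 empty cell -> not full
Total rows cleared: 2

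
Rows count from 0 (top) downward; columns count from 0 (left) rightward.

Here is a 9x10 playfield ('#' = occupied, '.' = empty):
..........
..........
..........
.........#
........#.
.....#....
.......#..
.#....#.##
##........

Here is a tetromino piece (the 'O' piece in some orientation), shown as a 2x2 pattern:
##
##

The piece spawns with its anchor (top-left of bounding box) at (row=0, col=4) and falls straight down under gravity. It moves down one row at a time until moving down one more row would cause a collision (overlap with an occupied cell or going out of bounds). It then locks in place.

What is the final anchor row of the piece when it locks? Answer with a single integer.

Spawn at (row=0, col=4). Try each row:
  row 0: fits
  row 1: fits
  row 2: fits
  row 3: fits
  row 4: blocked -> lock at row 3

Answer: 3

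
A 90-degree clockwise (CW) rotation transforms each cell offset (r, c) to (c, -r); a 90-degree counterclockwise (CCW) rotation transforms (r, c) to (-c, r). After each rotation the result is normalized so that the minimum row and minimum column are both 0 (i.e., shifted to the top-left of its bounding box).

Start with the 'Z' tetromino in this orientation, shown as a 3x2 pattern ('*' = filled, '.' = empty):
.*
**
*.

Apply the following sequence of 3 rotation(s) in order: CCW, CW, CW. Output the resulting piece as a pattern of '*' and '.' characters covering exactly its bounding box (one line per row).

Answer: **.
.**

Derivation:
Start:
.*
**
*.
After rotation 1 (CCW):
**.
.**
After rotation 2 (CW):
.*
**
*.
After rotation 3 (CW):
**.
.**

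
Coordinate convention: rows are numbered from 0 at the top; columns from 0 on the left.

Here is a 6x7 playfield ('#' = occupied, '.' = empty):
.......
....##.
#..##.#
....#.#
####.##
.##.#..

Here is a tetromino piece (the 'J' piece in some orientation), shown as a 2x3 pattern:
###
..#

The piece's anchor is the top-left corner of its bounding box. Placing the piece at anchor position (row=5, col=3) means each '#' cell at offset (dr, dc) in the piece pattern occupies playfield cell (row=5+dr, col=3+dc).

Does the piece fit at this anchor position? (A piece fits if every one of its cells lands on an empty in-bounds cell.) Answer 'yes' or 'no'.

Answer: no

Derivation:
Check each piece cell at anchor (5, 3):
  offset (0,0) -> (5,3): empty -> OK
  offset (0,1) -> (5,4): occupied ('#') -> FAIL
  offset (0,2) -> (5,5): empty -> OK
  offset (1,2) -> (6,5): out of bounds -> FAIL
All cells valid: no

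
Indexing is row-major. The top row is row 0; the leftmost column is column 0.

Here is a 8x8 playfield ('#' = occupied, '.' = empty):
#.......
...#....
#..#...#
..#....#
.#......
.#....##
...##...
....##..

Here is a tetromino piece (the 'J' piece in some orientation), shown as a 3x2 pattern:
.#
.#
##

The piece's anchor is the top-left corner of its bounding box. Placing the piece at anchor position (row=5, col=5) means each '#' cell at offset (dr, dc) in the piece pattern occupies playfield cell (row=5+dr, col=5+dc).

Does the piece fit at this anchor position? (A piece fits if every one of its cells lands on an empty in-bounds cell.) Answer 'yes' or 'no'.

Answer: no

Derivation:
Check each piece cell at anchor (5, 5):
  offset (0,1) -> (5,6): occupied ('#') -> FAIL
  offset (1,1) -> (6,6): empty -> OK
  offset (2,0) -> (7,5): occupied ('#') -> FAIL
  offset (2,1) -> (7,6): empty -> OK
All cells valid: no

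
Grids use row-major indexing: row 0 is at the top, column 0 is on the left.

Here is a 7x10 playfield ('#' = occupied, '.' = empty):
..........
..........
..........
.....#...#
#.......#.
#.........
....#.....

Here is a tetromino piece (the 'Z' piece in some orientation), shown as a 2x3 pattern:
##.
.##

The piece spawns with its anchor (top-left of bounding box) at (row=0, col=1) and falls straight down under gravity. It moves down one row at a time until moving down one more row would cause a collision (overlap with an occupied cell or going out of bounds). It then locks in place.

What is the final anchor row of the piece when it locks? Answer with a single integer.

Answer: 5

Derivation:
Spawn at (row=0, col=1). Try each row:
  row 0: fits
  row 1: fits
  row 2: fits
  row 3: fits
  row 4: fits
  row 5: fits
  row 6: blocked -> lock at row 5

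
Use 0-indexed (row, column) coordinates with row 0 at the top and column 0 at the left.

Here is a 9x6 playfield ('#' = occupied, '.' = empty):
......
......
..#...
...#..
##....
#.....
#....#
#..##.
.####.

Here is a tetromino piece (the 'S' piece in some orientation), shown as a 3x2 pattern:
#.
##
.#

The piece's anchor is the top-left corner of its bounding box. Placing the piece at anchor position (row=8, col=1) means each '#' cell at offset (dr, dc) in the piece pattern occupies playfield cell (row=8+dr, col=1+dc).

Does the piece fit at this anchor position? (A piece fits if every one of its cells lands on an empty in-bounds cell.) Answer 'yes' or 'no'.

Answer: no

Derivation:
Check each piece cell at anchor (8, 1):
  offset (0,0) -> (8,1): occupied ('#') -> FAIL
  offset (1,0) -> (9,1): out of bounds -> FAIL
  offset (1,1) -> (9,2): out of bounds -> FAIL
  offset (2,1) -> (10,2): out of bounds -> FAIL
All cells valid: no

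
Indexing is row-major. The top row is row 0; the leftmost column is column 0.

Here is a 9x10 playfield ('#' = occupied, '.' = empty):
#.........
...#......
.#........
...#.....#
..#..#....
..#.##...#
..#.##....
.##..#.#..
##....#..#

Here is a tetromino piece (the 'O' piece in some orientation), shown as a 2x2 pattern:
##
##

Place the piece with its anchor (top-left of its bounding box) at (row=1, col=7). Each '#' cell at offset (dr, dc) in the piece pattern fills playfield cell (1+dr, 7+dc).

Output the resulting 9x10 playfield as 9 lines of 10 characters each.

Fill (1+0,7+0) = (1,7)
Fill (1+0,7+1) = (1,8)
Fill (1+1,7+0) = (2,7)
Fill (1+1,7+1) = (2,8)

Answer: #.........
...#...##.
.#.....##.
...#.....#
..#..#....
..#.##...#
..#.##....
.##..#.#..
##....#..#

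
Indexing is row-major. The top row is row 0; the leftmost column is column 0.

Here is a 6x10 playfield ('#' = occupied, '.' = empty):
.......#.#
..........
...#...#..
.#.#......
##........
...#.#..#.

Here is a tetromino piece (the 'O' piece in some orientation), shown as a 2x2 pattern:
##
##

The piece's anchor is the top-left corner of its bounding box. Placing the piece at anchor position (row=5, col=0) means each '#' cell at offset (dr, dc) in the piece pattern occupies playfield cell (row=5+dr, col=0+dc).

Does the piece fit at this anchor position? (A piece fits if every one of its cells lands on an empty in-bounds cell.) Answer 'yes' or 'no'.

Check each piece cell at anchor (5, 0):
  offset (0,0) -> (5,0): empty -> OK
  offset (0,1) -> (5,1): empty -> OK
  offset (1,0) -> (6,0): out of bounds -> FAIL
  offset (1,1) -> (6,1): out of bounds -> FAIL
All cells valid: no

Answer: no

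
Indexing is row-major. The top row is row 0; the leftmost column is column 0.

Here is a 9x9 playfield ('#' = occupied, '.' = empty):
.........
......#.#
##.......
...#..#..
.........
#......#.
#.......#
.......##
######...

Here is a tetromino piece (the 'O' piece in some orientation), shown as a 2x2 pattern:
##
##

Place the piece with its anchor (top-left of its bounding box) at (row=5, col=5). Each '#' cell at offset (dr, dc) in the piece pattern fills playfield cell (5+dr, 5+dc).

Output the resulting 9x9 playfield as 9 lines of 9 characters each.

Fill (5+0,5+0) = (5,5)
Fill (5+0,5+1) = (5,6)
Fill (5+1,5+0) = (6,5)
Fill (5+1,5+1) = (6,6)

Answer: .........
......#.#
##.......
...#..#..
.........
#....###.
#....##.#
.......##
######...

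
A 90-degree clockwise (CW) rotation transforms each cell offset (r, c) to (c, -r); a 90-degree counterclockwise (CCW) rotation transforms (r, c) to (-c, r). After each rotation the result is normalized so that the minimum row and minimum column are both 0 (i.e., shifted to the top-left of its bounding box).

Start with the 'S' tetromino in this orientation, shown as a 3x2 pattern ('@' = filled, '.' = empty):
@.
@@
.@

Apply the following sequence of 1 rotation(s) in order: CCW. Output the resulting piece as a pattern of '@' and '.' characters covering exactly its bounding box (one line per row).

Start:
@.
@@
.@
After rotation 1 (CCW):
.@@
@@.

Answer: .@@
@@.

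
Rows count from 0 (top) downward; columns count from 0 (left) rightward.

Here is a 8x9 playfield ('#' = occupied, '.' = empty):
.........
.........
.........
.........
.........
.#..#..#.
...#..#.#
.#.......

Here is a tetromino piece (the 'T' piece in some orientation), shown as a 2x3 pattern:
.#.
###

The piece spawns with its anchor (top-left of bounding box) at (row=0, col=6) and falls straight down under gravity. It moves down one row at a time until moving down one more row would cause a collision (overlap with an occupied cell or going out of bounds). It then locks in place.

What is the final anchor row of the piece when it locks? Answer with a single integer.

Answer: 3

Derivation:
Spawn at (row=0, col=6). Try each row:
  row 0: fits
  row 1: fits
  row 2: fits
  row 3: fits
  row 4: blocked -> lock at row 3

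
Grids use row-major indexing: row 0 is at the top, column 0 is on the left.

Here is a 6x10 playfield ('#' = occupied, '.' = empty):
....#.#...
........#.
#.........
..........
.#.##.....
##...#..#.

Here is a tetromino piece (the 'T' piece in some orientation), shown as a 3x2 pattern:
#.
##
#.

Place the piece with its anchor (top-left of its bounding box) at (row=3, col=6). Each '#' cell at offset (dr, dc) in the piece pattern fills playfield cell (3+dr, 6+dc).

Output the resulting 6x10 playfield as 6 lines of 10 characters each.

Fill (3+0,6+0) = (3,6)
Fill (3+1,6+0) = (4,6)
Fill (3+1,6+1) = (4,7)
Fill (3+2,6+0) = (5,6)

Answer: ....#.#...
........#.
#.........
......#...
.#.##.##..
##...##.#.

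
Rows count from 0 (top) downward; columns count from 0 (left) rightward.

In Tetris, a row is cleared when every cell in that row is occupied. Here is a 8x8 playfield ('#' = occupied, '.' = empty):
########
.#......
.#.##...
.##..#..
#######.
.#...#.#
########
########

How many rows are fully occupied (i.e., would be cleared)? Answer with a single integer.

Answer: 3

Derivation:
Check each row:
  row 0: 0 empty cells -> FULL (clear)
  row 1: 7 empty cells -> not full
  row 2: 5 empty cells -> not full
  row 3: 5 empty cells -> not full
  row 4: 1 empty cell -> not full
  row 5: 5 empty cells -> not full
  row 6: 0 empty cells -> FULL (clear)
  row 7: 0 empty cells -> FULL (clear)
Total rows cleared: 3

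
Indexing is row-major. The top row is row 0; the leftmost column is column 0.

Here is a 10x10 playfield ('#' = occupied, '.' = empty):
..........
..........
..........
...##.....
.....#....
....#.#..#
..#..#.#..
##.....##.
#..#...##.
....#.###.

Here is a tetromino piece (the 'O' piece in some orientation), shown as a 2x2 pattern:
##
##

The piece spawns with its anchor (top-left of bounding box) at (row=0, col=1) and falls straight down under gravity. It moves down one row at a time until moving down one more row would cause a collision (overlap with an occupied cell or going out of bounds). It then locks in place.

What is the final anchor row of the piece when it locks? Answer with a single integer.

Spawn at (row=0, col=1). Try each row:
  row 0: fits
  row 1: fits
  row 2: fits
  row 3: fits
  row 4: fits
  row 5: blocked -> lock at row 4

Answer: 4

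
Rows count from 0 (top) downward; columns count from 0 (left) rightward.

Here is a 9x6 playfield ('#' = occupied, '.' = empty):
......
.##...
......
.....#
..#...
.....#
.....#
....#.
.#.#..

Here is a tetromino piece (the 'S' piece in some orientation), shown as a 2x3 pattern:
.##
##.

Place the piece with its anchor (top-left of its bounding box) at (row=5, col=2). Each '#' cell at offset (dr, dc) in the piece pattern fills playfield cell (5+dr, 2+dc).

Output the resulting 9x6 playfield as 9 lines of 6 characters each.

Fill (5+0,2+1) = (5,3)
Fill (5+0,2+2) = (5,4)
Fill (5+1,2+0) = (6,2)
Fill (5+1,2+1) = (6,3)

Answer: ......
.##...
......
.....#
..#...
...###
..##.#
....#.
.#.#..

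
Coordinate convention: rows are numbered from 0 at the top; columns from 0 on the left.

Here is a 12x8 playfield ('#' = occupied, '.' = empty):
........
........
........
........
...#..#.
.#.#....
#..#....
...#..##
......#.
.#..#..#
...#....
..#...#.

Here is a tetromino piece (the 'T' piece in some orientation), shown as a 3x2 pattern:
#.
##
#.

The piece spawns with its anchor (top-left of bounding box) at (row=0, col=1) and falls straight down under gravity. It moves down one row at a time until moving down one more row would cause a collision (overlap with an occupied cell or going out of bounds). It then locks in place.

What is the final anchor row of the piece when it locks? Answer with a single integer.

Spawn at (row=0, col=1). Try each row:
  row 0: fits
  row 1: fits
  row 2: fits
  row 3: blocked -> lock at row 2

Answer: 2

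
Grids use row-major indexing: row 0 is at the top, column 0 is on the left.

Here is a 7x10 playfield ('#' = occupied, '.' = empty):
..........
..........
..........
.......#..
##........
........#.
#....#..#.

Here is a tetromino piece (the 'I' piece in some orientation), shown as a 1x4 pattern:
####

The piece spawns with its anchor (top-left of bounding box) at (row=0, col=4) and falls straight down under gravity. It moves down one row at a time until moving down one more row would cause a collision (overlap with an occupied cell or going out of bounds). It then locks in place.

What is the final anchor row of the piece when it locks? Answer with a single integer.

Answer: 2

Derivation:
Spawn at (row=0, col=4). Try each row:
  row 0: fits
  row 1: fits
  row 2: fits
  row 3: blocked -> lock at row 2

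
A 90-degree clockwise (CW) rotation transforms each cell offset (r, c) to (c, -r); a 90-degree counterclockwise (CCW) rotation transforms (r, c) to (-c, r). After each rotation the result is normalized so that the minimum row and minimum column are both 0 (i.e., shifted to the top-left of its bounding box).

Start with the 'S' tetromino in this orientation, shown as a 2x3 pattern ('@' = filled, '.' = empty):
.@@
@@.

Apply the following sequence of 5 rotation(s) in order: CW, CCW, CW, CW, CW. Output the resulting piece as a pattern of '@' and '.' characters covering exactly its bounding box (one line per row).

Answer: @.
@@
.@

Derivation:
Start:
.@@
@@.
After rotation 1 (CW):
@.
@@
.@
After rotation 2 (CCW):
.@@
@@.
After rotation 3 (CW):
@.
@@
.@
After rotation 4 (CW):
.@@
@@.
After rotation 5 (CW):
@.
@@
.@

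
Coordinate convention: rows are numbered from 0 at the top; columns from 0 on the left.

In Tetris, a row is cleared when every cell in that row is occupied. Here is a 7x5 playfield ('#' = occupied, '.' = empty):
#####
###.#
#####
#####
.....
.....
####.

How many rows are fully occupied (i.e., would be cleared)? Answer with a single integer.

Answer: 3

Derivation:
Check each row:
  row 0: 0 empty cells -> FULL (clear)
  row 1: 1 empty cell -> not full
  row 2: 0 empty cells -> FULL (clear)
  row 3: 0 empty cells -> FULL (clear)
  row 4: 5 empty cells -> not full
  row 5: 5 empty cells -> not full
  row 6: 1 empty cell -> not full
Total rows cleared: 3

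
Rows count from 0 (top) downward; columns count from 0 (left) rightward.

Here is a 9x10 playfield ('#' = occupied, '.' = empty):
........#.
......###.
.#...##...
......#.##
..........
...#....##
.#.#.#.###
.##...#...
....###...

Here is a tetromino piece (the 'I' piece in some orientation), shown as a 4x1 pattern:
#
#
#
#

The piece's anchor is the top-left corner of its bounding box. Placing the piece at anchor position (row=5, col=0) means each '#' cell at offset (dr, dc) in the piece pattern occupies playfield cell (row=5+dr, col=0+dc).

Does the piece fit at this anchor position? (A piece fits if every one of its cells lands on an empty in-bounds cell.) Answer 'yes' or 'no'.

Answer: yes

Derivation:
Check each piece cell at anchor (5, 0):
  offset (0,0) -> (5,0): empty -> OK
  offset (1,0) -> (6,0): empty -> OK
  offset (2,0) -> (7,0): empty -> OK
  offset (3,0) -> (8,0): empty -> OK
All cells valid: yes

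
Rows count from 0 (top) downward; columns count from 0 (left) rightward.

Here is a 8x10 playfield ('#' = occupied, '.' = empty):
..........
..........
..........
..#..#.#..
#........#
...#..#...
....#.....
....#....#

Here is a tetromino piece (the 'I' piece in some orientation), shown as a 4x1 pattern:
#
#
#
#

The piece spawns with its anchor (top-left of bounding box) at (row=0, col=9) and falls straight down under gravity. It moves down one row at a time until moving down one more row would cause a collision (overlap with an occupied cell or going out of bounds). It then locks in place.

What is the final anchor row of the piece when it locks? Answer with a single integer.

Spawn at (row=0, col=9). Try each row:
  row 0: fits
  row 1: blocked -> lock at row 0

Answer: 0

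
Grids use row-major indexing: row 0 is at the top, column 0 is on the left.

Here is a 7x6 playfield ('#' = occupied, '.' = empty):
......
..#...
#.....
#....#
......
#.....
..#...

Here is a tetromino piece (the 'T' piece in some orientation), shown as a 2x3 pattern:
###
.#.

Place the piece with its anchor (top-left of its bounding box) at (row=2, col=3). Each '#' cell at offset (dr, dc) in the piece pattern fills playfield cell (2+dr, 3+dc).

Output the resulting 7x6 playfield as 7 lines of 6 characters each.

Fill (2+0,3+0) = (2,3)
Fill (2+0,3+1) = (2,4)
Fill (2+0,3+2) = (2,5)
Fill (2+1,3+1) = (3,4)

Answer: ......
..#...
#..###
#...##
......
#.....
..#...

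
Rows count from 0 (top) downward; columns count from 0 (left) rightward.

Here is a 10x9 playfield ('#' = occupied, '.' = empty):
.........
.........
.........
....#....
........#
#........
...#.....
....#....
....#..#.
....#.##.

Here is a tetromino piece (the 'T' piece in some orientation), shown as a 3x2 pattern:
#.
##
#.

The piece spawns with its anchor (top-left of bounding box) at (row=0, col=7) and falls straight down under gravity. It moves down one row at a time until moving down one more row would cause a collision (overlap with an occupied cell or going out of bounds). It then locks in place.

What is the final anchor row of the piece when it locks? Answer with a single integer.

Answer: 2

Derivation:
Spawn at (row=0, col=7). Try each row:
  row 0: fits
  row 1: fits
  row 2: fits
  row 3: blocked -> lock at row 2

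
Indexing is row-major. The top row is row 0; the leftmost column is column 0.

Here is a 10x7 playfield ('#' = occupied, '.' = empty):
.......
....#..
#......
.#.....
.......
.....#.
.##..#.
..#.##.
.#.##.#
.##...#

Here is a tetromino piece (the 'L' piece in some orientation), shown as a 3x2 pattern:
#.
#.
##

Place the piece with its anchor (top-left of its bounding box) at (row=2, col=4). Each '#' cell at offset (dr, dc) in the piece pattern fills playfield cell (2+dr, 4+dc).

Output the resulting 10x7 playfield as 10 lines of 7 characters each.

Answer: .......
....#..
#...#..
.#..#..
....##.
.....#.
.##..#.
..#.##.
.#.##.#
.##...#

Derivation:
Fill (2+0,4+0) = (2,4)
Fill (2+1,4+0) = (3,4)
Fill (2+2,4+0) = (4,4)
Fill (2+2,4+1) = (4,5)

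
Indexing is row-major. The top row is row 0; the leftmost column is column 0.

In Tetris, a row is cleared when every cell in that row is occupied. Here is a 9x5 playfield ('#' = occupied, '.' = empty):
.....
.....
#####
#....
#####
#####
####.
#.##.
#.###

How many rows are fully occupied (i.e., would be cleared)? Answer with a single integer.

Check each row:
  row 0: 5 empty cells -> not full
  row 1: 5 empty cells -> not full
  row 2: 0 empty cells -> FULL (clear)
  row 3: 4 empty cells -> not full
  row 4: 0 empty cells -> FULL (clear)
  row 5: 0 empty cells -> FULL (clear)
  row 6: 1 empty cell -> not full
  row 7: 2 empty cells -> not full
  row 8: 1 empty cell -> not full
Total rows cleared: 3

Answer: 3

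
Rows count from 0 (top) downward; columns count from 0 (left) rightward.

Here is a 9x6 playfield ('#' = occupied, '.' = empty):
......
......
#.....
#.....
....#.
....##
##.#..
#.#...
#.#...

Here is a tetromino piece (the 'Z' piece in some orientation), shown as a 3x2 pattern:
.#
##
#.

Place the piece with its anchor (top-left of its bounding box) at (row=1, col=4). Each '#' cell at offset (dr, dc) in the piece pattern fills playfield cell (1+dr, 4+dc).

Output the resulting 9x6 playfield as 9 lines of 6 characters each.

Answer: ......
.....#
#...##
#...#.
....#.
....##
##.#..
#.#...
#.#...

Derivation:
Fill (1+0,4+1) = (1,5)
Fill (1+1,4+0) = (2,4)
Fill (1+1,4+1) = (2,5)
Fill (1+2,4+0) = (3,4)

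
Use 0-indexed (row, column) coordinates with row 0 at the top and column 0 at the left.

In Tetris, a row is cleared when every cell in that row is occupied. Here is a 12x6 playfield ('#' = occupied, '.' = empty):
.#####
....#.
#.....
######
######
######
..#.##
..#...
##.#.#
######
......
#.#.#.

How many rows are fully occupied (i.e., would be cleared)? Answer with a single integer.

Answer: 4

Derivation:
Check each row:
  row 0: 1 empty cell -> not full
  row 1: 5 empty cells -> not full
  row 2: 5 empty cells -> not full
  row 3: 0 empty cells -> FULL (clear)
  row 4: 0 empty cells -> FULL (clear)
  row 5: 0 empty cells -> FULL (clear)
  row 6: 3 empty cells -> not full
  row 7: 5 empty cells -> not full
  row 8: 2 empty cells -> not full
  row 9: 0 empty cells -> FULL (clear)
  row 10: 6 empty cells -> not full
  row 11: 3 empty cells -> not full
Total rows cleared: 4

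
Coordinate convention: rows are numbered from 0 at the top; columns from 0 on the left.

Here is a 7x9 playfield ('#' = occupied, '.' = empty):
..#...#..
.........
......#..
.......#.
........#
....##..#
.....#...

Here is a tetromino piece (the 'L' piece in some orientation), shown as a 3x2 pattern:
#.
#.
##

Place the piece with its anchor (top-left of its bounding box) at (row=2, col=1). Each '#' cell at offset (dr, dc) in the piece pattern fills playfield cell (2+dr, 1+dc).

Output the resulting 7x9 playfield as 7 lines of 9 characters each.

Fill (2+0,1+0) = (2,1)
Fill (2+1,1+0) = (3,1)
Fill (2+2,1+0) = (4,1)
Fill (2+2,1+1) = (4,2)

Answer: ..#...#..
.........
.#....#..
.#.....#.
.##.....#
....##..#
.....#...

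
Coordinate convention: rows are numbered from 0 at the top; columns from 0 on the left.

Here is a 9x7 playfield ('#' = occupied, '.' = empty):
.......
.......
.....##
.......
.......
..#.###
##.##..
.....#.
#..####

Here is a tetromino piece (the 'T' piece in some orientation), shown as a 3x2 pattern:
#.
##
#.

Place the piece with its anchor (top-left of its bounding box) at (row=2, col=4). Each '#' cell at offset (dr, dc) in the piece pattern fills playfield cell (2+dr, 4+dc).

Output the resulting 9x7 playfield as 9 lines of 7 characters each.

Fill (2+0,4+0) = (2,4)
Fill (2+1,4+0) = (3,4)
Fill (2+1,4+1) = (3,5)
Fill (2+2,4+0) = (4,4)

Answer: .......
.......
....###
....##.
....#..
..#.###
##.##..
.....#.
#..####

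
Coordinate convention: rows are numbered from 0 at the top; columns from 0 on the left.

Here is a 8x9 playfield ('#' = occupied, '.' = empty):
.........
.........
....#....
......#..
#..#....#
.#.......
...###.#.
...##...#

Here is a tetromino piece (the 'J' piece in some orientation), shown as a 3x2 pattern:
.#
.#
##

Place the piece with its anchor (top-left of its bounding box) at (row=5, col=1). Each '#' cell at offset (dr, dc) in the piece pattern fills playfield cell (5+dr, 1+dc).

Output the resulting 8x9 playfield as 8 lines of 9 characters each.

Fill (5+0,1+1) = (5,2)
Fill (5+1,1+1) = (6,2)
Fill (5+2,1+0) = (7,1)
Fill (5+2,1+1) = (7,2)

Answer: .........
.........
....#....
......#..
#..#....#
.##......
..####.#.
.####...#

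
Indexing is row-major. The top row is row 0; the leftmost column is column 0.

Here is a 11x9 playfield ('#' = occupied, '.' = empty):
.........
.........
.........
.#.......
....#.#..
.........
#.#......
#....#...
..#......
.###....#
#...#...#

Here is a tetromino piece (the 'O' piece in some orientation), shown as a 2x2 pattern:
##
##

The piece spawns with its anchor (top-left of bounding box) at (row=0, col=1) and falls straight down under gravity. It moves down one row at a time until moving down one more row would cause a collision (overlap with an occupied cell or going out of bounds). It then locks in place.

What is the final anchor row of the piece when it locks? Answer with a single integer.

Answer: 1

Derivation:
Spawn at (row=0, col=1). Try each row:
  row 0: fits
  row 1: fits
  row 2: blocked -> lock at row 1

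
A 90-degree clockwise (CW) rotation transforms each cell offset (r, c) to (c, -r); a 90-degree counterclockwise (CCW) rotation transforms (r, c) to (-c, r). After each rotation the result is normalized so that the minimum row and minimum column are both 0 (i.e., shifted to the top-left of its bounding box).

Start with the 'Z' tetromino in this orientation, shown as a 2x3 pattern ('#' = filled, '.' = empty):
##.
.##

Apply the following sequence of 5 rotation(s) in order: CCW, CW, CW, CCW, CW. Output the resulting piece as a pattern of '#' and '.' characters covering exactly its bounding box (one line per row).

Start:
##.
.##
After rotation 1 (CCW):
.#
##
#.
After rotation 2 (CW):
##.
.##
After rotation 3 (CW):
.#
##
#.
After rotation 4 (CCW):
##.
.##
After rotation 5 (CW):
.#
##
#.

Answer: .#
##
#.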